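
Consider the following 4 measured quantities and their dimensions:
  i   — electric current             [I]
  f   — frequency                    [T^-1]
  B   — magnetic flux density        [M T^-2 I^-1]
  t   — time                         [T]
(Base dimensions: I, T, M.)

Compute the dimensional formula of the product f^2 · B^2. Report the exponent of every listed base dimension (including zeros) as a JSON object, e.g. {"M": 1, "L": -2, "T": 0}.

Exponent matrix [I,T,M] × [i,f,B,t]:
  I: [ 1  0 -1  0]
  T: [ 0 -1 -2  1]
  M: [ 0  0  1  0]
  [I]: (2)·0+(2)·-1 = -2
  [T]: (2)·-1+(2)·-2 = -6
  [M]: (2)·0+(2)·1 = 2
⇒ I^-2 T^-6 M^2

{"I": -2, "T": -6, "M": 2}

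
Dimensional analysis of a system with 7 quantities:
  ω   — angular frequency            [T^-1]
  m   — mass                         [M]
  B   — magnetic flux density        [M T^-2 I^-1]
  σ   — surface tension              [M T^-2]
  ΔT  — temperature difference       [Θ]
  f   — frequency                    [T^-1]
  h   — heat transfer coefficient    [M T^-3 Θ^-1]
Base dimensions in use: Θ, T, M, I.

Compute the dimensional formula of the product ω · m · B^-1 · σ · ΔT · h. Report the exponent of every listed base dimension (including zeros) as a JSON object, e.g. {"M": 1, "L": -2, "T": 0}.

Dimensional matrix (Θ×T×M×I by ω×m×B×σ×ΔT×f×h):
  Θ: [ 0  0  0  0  1  0 -1]
  T: [-1  0 -2 -2  0 -1 -3]
  M: [ 0  1  1  1  0  0  1]
  I: [ 0  0 -1  0  0  0  0]
  [Θ]: (1)·0+(1)·0+(-1)·0+(1)·0+(1)·1+(1)·-1 = 0
  [T]: (1)·-1+(1)·0+(-1)·-2+(1)·-2+(1)·0+(1)·-3 = -4
  [M]: (1)·0+(1)·1+(-1)·1+(1)·1+(1)·0+(1)·1 = 2
  [I]: (1)·0+(1)·0+(-1)·-1+(1)·0+(1)·0+(1)·0 = 1
⇒ T^-4 M^2 I

{"Θ": 0, "T": -4, "M": 2, "I": 1}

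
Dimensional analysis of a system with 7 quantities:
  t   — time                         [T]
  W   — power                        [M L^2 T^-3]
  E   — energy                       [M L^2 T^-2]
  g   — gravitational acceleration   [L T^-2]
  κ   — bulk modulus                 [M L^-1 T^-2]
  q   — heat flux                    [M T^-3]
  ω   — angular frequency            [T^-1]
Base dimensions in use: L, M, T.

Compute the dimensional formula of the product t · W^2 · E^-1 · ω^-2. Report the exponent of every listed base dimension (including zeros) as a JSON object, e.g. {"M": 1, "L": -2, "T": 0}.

Write exponents as rows L,M,T / cols t,W,E,g,κ,q,ω:
  L: [ 0  2  2  1 -1  0  0]
  M: [ 0  1  1  0  1  1  0]
  T: [ 1 -3 -2 -2 -2 -3 -1]
  [L]: (1)·0+(2)·2+(-1)·2+(-2)·0 = 2
  [M]: (1)·0+(2)·1+(-1)·1+(-2)·0 = 1
  [T]: (1)·1+(2)·-3+(-1)·-2+(-2)·-1 = -1
⇒ L^2 M T^-1

{"L": 2, "M": 1, "T": -1}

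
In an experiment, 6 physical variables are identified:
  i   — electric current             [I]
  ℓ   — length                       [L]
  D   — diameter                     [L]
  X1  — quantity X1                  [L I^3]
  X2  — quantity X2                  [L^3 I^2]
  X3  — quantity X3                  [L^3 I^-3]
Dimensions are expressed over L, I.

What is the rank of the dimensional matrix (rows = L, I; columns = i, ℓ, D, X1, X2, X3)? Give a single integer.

Dimensional matrix (L×I by i×ℓ×D×X1×X2×X3):
  L: [ 0  1  1  1  3  3]
  I: [ 1  0  0  3  2 -3]
Row reduction gives pivot columns i,ℓ; rank = 2

2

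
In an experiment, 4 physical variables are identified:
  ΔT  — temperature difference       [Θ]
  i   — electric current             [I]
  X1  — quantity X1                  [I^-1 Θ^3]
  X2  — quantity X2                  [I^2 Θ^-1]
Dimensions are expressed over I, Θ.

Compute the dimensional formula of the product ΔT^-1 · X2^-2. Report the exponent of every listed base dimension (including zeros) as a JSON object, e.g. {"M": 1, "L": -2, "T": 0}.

{"I": -4, "Θ": 1}

Dimensional matrix (I×Θ by ΔT×i×X1×X2):
  I: [ 0  1 -1  2]
  Θ: [ 1  0  3 -1]
  [I]: (-1)·0+(-2)·2 = -4
  [Θ]: (-1)·1+(-2)·-1 = 1
⇒ I^-4 Θ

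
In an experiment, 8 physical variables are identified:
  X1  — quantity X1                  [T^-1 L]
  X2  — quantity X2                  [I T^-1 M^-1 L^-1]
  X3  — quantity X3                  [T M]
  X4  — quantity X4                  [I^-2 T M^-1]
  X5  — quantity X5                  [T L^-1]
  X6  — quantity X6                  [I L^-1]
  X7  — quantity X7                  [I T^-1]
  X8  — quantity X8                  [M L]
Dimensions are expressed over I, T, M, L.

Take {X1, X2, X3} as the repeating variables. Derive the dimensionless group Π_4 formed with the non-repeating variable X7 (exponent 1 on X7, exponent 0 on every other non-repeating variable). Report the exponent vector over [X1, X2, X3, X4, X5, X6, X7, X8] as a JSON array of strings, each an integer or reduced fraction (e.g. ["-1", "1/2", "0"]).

["-1", "-1", "-1", "0", "0", "0", "1", "0"]

Write exponents as rows I,T,M,L / cols X1,X2,X3,X4,X5,X6,X7,X8:
  I: [ 0  1  0 -2  0  1  1  0]
  T: [-1 -1  1  1  1  0 -1  0]
  M: [ 0 -1  1 -1  0  0  0  1]
  L: [ 1 -1  0  0 -1 -1  0  1]
RREF → pivots at {X1,X2,X3} ⇒ r = 3
Pivot set = {X1,X2,X3}, free = {X4,X5,X6,X7,X8}
RREF:
  r0: [   1    0    0   -2   -1    0    1    1]
  r1: [   0    1    0   -2    0    1    1    0]
  r2: [   0    0    1   -3    0    1    1    1]
  r3: [   0    0    0    0    0    0    0    0]
Fix exponent of X7 at 1, X4 at 0, X5 at 0, X6 at 0, X8 at 0; solve each RREF row for its pivot's exponent:
  r0: exp(X1) + (1)·1 = 0 ⇒ exp(X1) = -1
  r1: exp(X2) + (1)·1 = 0 ⇒ exp(X2) = -1
  r2: exp(X3) + (1)·1 = 0 ⇒ exp(X3) = -1
Π_4 = X1^-1 · X2^-1 · X3^-1 · X7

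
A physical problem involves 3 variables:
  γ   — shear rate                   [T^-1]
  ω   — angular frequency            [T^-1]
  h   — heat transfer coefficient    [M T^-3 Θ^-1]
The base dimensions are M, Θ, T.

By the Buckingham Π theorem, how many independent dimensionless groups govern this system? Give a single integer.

Dimensional matrix (M×Θ×T by γ×ω×h):
  M: [ 0  0  1]
  Θ: [ 0  0 -1]
  T: [-1 -1 -3]
Row reduction gives pivot columns γ,h; rank = 2
3 vars − rank 2 = 1 Π group

1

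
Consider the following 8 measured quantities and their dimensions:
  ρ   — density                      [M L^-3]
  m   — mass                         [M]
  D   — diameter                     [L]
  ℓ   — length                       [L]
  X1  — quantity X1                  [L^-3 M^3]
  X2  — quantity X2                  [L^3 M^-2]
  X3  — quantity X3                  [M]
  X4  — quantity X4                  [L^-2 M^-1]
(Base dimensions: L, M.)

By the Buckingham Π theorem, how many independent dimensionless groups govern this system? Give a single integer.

6

Dimensional matrix (L×M by ρ×m×D×ℓ×X1×X2×X3×X4):
  L: [-3  0  1  1 -3  3  0 -2]
  M: [ 1  1  0  0  3 -2  1 -1]
Row reduction gives pivot columns ρ,m; rank = 2
8 vars − rank 2 = 6 Π groups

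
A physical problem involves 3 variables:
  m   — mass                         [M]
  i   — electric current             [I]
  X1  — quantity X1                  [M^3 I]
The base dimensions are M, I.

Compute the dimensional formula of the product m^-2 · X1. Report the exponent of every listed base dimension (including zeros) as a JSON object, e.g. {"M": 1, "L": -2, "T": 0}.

Exponent matrix [M,I] × [m,i,X1]:
  M: [ 1  0  3]
  I: [ 0  1  1]
  [M]: (-2)·1+(1)·3 = 1
  [I]: (-2)·0+(1)·1 = 1
⇒ M I

{"M": 1, "I": 1}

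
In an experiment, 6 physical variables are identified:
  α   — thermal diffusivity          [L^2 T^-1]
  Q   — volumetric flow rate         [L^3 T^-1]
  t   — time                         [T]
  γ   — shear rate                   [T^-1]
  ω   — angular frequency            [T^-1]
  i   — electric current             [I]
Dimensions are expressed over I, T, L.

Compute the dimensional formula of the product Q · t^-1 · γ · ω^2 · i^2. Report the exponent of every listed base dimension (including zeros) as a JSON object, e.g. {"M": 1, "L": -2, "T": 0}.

{"I": 2, "T": -5, "L": 3}

Exponent matrix [I,T,L] × [α,Q,t,γ,ω,i]:
  I: [ 0  0  0  0  0  1]
  T: [-1 -1  1 -1 -1  0]
  L: [ 2  3  0  0  0  0]
  [I]: (1)·0+(-1)·0+(1)·0+(2)·0+(2)·1 = 2
  [T]: (1)·-1+(-1)·1+(1)·-1+(2)·-1+(2)·0 = -5
  [L]: (1)·3+(-1)·0+(1)·0+(2)·0+(2)·0 = 3
⇒ I^2 T^-5 L^3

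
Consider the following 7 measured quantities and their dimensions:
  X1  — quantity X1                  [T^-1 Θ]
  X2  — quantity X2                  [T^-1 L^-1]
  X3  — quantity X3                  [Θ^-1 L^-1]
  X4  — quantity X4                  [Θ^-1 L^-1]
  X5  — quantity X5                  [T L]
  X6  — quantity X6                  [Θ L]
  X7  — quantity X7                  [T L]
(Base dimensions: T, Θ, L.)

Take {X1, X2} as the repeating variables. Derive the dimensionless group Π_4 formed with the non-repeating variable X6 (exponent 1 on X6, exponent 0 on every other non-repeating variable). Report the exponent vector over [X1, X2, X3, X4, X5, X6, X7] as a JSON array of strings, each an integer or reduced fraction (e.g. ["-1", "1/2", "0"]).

["-1", "1", "0", "0", "0", "1", "0"]

Write exponents as rows T,Θ,L / cols X1,X2,X3,X4,X5,X6,X7:
  T: [-1 -1  0  0  1  0  1]
  Θ: [ 1  0 -1 -1  0  1  0]
  L: [ 0 -1 -1 -1  1  1  1]
RREF → pivots at {X1,X2} ⇒ r = 2
Pivot set = {X1,X2}, free = {X3,X4,X5,X6,X7}
RREF:
  r0: [   1    0   -1   -1    0    1    0]
  r1: [   0    1    1    1   -1   -1   -1]
  r2: [   0    0    0    0    0    0    0]
Fix exponent of X6 at 1, X3 at 0, X4 at 0, X5 at 0, X7 at 0; solve each RREF row for its pivot's exponent:
  r0: exp(X1) + (1)·1 = 0 ⇒ exp(X1) = -1
  r1: exp(X2) + (-1)·1 = 0 ⇒ exp(X2) = 1
Π_4 = X1^-1 · X2 · X6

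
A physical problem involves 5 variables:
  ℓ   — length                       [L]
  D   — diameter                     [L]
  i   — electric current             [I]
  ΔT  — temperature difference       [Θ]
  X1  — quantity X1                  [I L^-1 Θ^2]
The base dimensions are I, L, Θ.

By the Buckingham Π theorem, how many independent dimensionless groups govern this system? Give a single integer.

2

Dimensional matrix (I×L×Θ by ℓ×D×i×ΔT×X1):
  I: [ 0  0  1  0  1]
  L: [ 1  1  0  0 -1]
  Θ: [ 0  0  0  1  2]
RREF → pivots at {ℓ,i,ΔT} ⇒ r = 3
n=5, r=3 ⇒ 2 dimensionless groups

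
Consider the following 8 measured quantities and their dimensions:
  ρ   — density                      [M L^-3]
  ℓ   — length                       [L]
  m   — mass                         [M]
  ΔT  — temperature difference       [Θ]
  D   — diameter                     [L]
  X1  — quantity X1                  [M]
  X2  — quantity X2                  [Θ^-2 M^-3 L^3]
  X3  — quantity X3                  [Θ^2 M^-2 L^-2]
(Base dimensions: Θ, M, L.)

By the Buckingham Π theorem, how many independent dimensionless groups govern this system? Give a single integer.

5

Exponent matrix [Θ,M,L] × [ρ,ℓ,m,ΔT,D,X1,X2,X3]:
  Θ: [ 0  0  0  1  0  0 -2  2]
  M: [ 1  0  1  0  0  1 -3 -2]
  L: [-3  1  0  0  1  0  3 -2]
RREF → pivots at {ρ,ℓ,ΔT} ⇒ r = 3
8 vars − rank 3 = 5 Π groups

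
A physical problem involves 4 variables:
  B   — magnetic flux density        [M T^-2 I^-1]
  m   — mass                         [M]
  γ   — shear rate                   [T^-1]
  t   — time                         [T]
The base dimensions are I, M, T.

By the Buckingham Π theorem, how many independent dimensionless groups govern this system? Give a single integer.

1

Exponent matrix [I,M,T] × [B,m,γ,t]:
  I: [-1  0  0  0]
  M: [ 1  1  0  0]
  T: [-2  0 -1  1]
Echelon form has 3 nonzero rows (pivots: B,m,γ)
4 vars − rank 3 = 1 Π group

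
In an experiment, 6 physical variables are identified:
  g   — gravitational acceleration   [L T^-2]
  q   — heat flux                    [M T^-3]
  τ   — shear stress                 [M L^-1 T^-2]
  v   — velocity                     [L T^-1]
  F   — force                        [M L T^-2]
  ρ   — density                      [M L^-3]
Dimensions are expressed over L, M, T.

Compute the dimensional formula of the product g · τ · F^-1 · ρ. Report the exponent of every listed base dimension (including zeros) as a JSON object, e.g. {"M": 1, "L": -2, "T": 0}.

Dimensional matrix (L×M×T by g×q×τ×v×F×ρ):
  L: [ 1  0 -1  1  1 -3]
  M: [ 0  1  1  0  1  1]
  T: [-2 -3 -2 -1 -2  0]
  [L]: (1)·1+(1)·-1+(-1)·1+(1)·-3 = -4
  [M]: (1)·0+(1)·1+(-1)·1+(1)·1 = 1
  [T]: (1)·-2+(1)·-2+(-1)·-2+(1)·0 = -2
⇒ L^-4 M T^-2

{"L": -4, "M": 1, "T": -2}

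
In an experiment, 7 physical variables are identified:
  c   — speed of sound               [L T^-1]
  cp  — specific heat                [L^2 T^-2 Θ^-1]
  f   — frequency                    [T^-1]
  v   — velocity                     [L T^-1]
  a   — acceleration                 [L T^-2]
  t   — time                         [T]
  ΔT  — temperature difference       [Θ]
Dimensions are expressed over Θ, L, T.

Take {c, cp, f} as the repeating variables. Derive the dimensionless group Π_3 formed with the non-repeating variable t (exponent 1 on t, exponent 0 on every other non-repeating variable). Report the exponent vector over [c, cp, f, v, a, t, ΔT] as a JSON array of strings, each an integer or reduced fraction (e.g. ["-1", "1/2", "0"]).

["0", "0", "1", "0", "0", "1", "0"]

Exponent matrix [Θ,L,T] × [c,cp,f,v,a,t,ΔT]:
  Θ: [ 0 -1  0  0  0  0  1]
  L: [ 1  2  0  1  1  0  0]
  T: [-1 -2 -1 -1 -2  1  0]
Echelon form has 3 nonzero rows (pivots: c,cp,f)
Repeat: c,cp,f; free: v,a,t,ΔT
RREF:
  r0: [   1    0    0    1    1    0    2]
  r1: [   0    1    0    0    0    0   -1]
  r2: [   0    0    1    0    1   -1    0]
Fix exponent of t at 1, v at 0, a at 0, ΔT at 0; solve each RREF row for its pivot's exponent:
  r0: exp(c) + (0)·1 = 0 ⇒ exp(c) = 0
  r1: exp(cp) + (0)·1 = 0 ⇒ exp(cp) = 0
  r2: exp(f) + (-1)·1 = 0 ⇒ exp(f) = 1
Π_3 = f · t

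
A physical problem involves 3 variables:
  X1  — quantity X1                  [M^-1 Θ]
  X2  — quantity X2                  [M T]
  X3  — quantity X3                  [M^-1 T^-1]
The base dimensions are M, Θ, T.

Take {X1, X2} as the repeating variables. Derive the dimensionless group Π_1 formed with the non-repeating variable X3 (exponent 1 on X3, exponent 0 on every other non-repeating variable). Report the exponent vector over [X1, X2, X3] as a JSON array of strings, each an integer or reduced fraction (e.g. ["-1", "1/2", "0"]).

["0", "1", "1"]

Write exponents as rows M,Θ,T / cols X1,X2,X3:
  M: [-1  1 -1]
  Θ: [ 1  0  0]
  T: [ 0  1 -1]
Row reduction gives pivot columns X1,X2; rank = 2
Repeat: X1,X2; free: X3
RREF:
  r0: [   1    0    0]
  r1: [   0    1   -1]
  r2: [   0    0    0]
Fix exponent of X3 at 1; solve each RREF row for its pivot's exponent:
  r0: exp(X1) + (0)·1 = 0 ⇒ exp(X1) = 0
  r1: exp(X2) + (-1)·1 = 0 ⇒ exp(X2) = 1
Π_1 = X2 · X3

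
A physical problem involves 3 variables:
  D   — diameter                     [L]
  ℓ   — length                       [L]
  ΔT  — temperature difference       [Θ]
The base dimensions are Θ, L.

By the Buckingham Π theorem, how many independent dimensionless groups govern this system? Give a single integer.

1

Dimensional matrix (Θ×L by D×ℓ×ΔT):
  Θ: [ 0  0  1]
  L: [ 1  1  0]
RREF → pivots at {D,ΔT} ⇒ r = 2
3 vars − rank 2 = 1 Π group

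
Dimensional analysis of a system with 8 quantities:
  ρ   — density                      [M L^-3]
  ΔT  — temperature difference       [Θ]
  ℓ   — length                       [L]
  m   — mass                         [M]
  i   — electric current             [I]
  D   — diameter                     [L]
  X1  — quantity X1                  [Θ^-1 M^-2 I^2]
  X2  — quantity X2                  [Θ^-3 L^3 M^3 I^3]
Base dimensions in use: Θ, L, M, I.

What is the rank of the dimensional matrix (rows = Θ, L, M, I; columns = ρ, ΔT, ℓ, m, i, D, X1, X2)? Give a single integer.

4

Exponent matrix [Θ,L,M,I] × [ρ,ΔT,ℓ,m,i,D,X1,X2]:
  Θ: [ 0  1  0  0  0  0 -1 -3]
  L: [-3  0  1  0  0  1  0  3]
  M: [ 1  0  0  1  0  0 -2  3]
  I: [ 0  0  0  0  1  0  2  3]
Row reduction gives pivot columns ρ,ΔT,ℓ,i; rank = 4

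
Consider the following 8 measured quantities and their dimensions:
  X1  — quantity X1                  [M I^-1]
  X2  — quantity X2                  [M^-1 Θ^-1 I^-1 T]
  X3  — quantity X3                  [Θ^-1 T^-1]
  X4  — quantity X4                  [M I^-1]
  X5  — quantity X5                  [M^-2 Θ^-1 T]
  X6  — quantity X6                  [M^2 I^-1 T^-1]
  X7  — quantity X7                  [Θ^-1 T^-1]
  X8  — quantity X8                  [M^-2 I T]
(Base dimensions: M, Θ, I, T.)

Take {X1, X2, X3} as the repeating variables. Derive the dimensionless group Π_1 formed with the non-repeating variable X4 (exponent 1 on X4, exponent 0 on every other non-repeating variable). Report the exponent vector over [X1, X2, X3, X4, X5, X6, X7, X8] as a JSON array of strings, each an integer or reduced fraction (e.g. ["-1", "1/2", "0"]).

Exponent matrix [M,Θ,I,T] × [X1,X2,X3,X4,X5,X6,X7,X8]:
  M: [ 1 -1  0  1 -2  2  0 -2]
  Θ: [ 0 -1 -1  0 -1  0 -1  0]
  I: [-1 -1  0 -1  0 -1  0  1]
  T: [ 0  1 -1  0  1 -1 -1  1]
Echelon form has 3 nonzero rows (pivots: X1,X2,X3)
Pivot set = {X1,X2,X3}, free = {X4,X5,X6,X7,X8}
RREF:
  r0: [   1    0    0    1   -1  3/2    0 -3/2]
  r1: [   0    1    0    0    1 -1/2    0  1/2]
  r2: [   0    0    1    0    0  1/2    1 -1/2]
  r3: [   0    0    0    0    0    0    0    0]
Fix exponent of X4 at 1, X5 at 0, X6 at 0, X7 at 0, X8 at 0; solve each RREF row for its pivot's exponent:
  r0: exp(X1) + (1)·1 = 0 ⇒ exp(X1) = -1
  r1: exp(X2) + (0)·1 = 0 ⇒ exp(X2) = 0
  r2: exp(X3) + (0)·1 = 0 ⇒ exp(X3) = 0
Π_1 = X1^-1 · X4

["-1", "0", "0", "1", "0", "0", "0", "0"]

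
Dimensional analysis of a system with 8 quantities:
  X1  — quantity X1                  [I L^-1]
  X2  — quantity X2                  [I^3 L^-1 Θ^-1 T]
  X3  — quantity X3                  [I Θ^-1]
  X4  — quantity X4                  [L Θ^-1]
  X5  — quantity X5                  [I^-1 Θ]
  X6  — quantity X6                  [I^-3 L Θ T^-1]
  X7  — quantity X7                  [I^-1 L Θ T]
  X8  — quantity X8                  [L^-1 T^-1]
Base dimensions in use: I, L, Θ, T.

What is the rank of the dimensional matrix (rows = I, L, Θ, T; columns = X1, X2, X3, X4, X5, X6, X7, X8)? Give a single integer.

Exponent matrix [I,L,Θ,T] × [X1,X2,X3,X4,X5,X6,X7,X8]:
  I: [ 1  3  1  0 -1 -3 -1  0]
  L: [-1 -1  0  1  0  1  1 -1]
  Θ: [ 0 -1 -1 -1  1  1  1  0]
  T: [ 0  1  0  0  0 -1  1 -1]
RREF → pivots at {X1,X2,X3} ⇒ r = 3

3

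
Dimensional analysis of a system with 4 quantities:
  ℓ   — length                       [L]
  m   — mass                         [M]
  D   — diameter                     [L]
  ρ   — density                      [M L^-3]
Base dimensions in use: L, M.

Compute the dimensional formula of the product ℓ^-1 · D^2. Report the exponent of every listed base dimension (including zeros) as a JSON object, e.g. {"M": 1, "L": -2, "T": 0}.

Exponent matrix [L,M] × [ℓ,m,D,ρ]:
  L: [ 1  0  1 -3]
  M: [ 0  1  0  1]
  [L]: (-1)·1+(2)·1 = 1
  [M]: (-1)·0+(2)·0 = 0
⇒ L

{"L": 1, "M": 0}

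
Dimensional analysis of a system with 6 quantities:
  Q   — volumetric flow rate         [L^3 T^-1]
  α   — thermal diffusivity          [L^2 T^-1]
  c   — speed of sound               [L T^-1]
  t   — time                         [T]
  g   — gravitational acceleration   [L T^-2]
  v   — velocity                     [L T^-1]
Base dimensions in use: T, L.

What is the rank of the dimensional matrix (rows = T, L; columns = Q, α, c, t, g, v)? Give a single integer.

2

Write exponents as rows T,L / cols Q,α,c,t,g,v:
  T: [-1 -1 -1  1 -2 -1]
  L: [ 3  2  1  0  1  1]
Echelon form has 2 nonzero rows (pivots: Q,α)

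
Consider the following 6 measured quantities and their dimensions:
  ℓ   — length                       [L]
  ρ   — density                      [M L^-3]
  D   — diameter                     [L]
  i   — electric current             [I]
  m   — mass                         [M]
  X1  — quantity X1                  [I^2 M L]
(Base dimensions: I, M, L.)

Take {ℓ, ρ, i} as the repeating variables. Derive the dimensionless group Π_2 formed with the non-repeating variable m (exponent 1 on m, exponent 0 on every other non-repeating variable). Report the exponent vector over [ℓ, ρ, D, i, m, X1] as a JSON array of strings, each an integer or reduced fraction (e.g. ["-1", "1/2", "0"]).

["-3", "-1", "0", "0", "1", "0"]

Dimensional matrix (I×M×L by ℓ×ρ×D×i×m×X1):
  I: [ 0  0  0  1  0  2]
  M: [ 0  1  0  0  1  1]
  L: [ 1 -3  1  0  0  1]
RREF → pivots at {ℓ,ρ,i} ⇒ r = 3
Pivot set = {ℓ,ρ,i}, free = {D,m,X1}
RREF:
  r0: [   1    0    1    0    3    4]
  r1: [   0    1    0    0    1    1]
  r2: [   0    0    0    1    0    2]
Fix exponent of m at 1, D at 0, X1 at 0; solve each RREF row for its pivot's exponent:
  r0: exp(ℓ) + (3)·1 = 0 ⇒ exp(ℓ) = -3
  r1: exp(ρ) + (1)·1 = 0 ⇒ exp(ρ) = -1
  r2: exp(i) + (0)·1 = 0 ⇒ exp(i) = 0
Π_2 = ℓ^-3 · ρ^-1 · m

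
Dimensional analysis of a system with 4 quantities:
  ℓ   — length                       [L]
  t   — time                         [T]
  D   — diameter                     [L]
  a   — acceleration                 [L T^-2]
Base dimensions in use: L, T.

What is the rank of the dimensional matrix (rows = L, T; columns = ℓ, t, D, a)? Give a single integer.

2

Write exponents as rows L,T / cols ℓ,t,D,a:
  L: [ 1  0  1  1]
  T: [ 0  1  0 -2]
Row reduction gives pivot columns ℓ,t; rank = 2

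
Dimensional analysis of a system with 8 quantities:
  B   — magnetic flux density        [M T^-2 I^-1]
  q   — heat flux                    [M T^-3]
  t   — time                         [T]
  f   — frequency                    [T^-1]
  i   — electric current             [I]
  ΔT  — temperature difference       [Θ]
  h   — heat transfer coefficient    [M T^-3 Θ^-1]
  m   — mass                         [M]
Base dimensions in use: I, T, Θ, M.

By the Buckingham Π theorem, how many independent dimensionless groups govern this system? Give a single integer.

Write exponents as rows I,T,Θ,M / cols B,q,t,f,i,ΔT,h,m:
  I: [-1  0  0  0  1  0  0  0]
  T: [-2 -3  1 -1  0  0 -3  0]
  Θ: [ 0  0  0  0  0  1 -1  0]
  M: [ 1  1  0  0  0  0  1  1]
Row reduction gives pivot columns B,q,t,ΔT; rank = 4
n=8, r=4 ⇒ 4 dimensionless groups

4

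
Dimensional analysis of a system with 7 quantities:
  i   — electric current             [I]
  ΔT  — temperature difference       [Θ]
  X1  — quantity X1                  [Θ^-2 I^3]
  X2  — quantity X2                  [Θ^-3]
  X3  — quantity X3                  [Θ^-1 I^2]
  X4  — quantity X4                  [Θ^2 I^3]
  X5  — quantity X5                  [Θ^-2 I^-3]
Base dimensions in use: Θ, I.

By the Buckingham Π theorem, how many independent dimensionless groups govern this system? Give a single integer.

5

Dimensional matrix (Θ×I by i×ΔT×X1×X2×X3×X4×X5):
  Θ: [ 0  1 -2 -3 -1  2 -2]
  I: [ 1  0  3  0  2  3 -3]
Row reduction gives pivot columns i,ΔT; rank = 2
n=7, r=2 ⇒ 5 dimensionless groups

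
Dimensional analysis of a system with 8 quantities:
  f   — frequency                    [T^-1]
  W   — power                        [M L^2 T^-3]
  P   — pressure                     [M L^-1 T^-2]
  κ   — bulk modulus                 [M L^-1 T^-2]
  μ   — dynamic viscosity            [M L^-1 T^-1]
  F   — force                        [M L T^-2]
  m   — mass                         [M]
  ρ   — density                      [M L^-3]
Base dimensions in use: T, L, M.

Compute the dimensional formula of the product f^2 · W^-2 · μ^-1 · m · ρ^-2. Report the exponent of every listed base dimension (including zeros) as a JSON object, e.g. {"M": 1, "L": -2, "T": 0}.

Exponent matrix [T,L,M] × [f,W,P,κ,μ,F,m,ρ]:
  T: [-1 -3 -2 -2 -1 -2  0  0]
  L: [ 0  2 -1 -1 -1  1  0 -3]
  M: [ 0  1  1  1  1  1  1  1]
  [T]: (2)·-1+(-2)·-3+(-1)·-1+(1)·0+(-2)·0 = 5
  [L]: (2)·0+(-2)·2+(-1)·-1+(1)·0+(-2)·-3 = 3
  [M]: (2)·0+(-2)·1+(-1)·1+(1)·1+(-2)·1 = -4
⇒ T^5 L^3 M^-4

{"T": 5, "L": 3, "M": -4}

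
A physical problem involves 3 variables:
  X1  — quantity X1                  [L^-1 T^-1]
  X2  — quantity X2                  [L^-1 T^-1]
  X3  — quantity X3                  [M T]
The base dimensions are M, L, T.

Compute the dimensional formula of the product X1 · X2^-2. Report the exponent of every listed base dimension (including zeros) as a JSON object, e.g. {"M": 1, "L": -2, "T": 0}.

Exponent matrix [M,L,T] × [X1,X2,X3]:
  M: [ 0  0  1]
  L: [-1 -1  0]
  T: [-1 -1  1]
  [M]: (1)·0+(-2)·0 = 0
  [L]: (1)·-1+(-2)·-1 = 1
  [T]: (1)·-1+(-2)·-1 = 1
⇒ L T

{"M": 0, "L": 1, "T": 1}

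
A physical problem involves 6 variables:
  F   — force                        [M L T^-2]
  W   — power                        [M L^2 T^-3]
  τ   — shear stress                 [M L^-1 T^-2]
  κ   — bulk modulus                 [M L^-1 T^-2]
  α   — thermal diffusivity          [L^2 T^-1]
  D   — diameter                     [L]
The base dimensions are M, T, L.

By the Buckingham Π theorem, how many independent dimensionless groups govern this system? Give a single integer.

Write exponents as rows M,T,L / cols F,W,τ,κ,α,D:
  M: [ 1  1  1  1  0  0]
  T: [-2 -3 -2 -2 -1  0]
  L: [ 1  2 -1 -1  2  1]
RREF → pivots at {F,W,τ} ⇒ r = 3
6 vars − rank 3 = 3 Π groups

3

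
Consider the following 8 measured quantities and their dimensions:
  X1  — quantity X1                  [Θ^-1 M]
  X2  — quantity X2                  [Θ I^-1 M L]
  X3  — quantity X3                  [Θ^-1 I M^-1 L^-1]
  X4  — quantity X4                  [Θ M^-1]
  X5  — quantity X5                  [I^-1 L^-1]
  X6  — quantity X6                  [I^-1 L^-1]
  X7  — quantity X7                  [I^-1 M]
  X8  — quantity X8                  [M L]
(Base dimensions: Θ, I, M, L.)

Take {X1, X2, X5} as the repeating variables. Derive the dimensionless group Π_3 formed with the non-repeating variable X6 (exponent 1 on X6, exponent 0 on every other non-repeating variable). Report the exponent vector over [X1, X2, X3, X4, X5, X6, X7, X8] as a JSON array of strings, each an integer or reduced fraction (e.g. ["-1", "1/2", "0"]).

["0", "0", "0", "0", "-1", "1", "0", "0"]

Exponent matrix [Θ,I,M,L] × [X1,X2,X3,X4,X5,X6,X7,X8]:
  Θ: [-1  1 -1  1  0  0  0  0]
  I: [ 0 -1  1  0 -1 -1 -1  0]
  M: [ 1  1 -1 -1  0  0  1  1]
  L: [ 0  1 -1  0 -1 -1  0  1]
Row reduction gives pivot columns X1,X2,X5; rank = 3
Repeat: X1,X2,X5; free: X3,X4,X6,X7,X8
RREF:
  r0: [   1    0    0   -1    0    0  1/2  1/2]
  r1: [   0    1   -1    0    0    0  1/2  1/2]
  r2: [   0    0    0    0    1    1  1/2 -1/2]
  r3: [   0    0    0    0    0    0    0    0]
Fix exponent of X6 at 1, X3 at 0, X4 at 0, X7 at 0, X8 at 0; solve each RREF row for its pivot's exponent:
  r0: exp(X1) + (0)·1 = 0 ⇒ exp(X1) = 0
  r1: exp(X2) + (0)·1 = 0 ⇒ exp(X2) = 0
  r2: exp(X5) + (1)·1 = 0 ⇒ exp(X5) = -1
Π_3 = X5^-1 · X6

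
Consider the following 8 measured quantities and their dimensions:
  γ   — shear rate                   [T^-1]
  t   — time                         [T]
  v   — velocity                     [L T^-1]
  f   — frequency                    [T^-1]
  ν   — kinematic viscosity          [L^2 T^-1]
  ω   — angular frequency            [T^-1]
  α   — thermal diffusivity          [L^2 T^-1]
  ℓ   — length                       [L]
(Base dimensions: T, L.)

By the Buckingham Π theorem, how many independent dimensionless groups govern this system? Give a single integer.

Write exponents as rows T,L / cols γ,t,v,f,ν,ω,α,ℓ:
  T: [-1  1 -1 -1 -1 -1 -1  0]
  L: [ 0  0  1  0  2  0  2  1]
RREF → pivots at {γ,v} ⇒ r = 2
n=8, r=2 ⇒ 6 dimensionless groups

6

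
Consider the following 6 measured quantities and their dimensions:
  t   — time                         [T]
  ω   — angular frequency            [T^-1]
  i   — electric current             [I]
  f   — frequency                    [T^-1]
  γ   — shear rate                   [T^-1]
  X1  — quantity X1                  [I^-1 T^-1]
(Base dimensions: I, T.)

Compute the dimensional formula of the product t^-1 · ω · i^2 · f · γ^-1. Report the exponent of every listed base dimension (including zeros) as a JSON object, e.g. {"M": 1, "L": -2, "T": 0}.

Write exponents as rows I,T / cols t,ω,i,f,γ,X1:
  I: [ 0  0  1  0  0 -1]
  T: [ 1 -1  0 -1 -1 -1]
  [I]: (-1)·0+(1)·0+(2)·1+(1)·0+(-1)·0 = 2
  [T]: (-1)·1+(1)·-1+(2)·0+(1)·-1+(-1)·-1 = -2
⇒ I^2 T^-2

{"I": 2, "T": -2}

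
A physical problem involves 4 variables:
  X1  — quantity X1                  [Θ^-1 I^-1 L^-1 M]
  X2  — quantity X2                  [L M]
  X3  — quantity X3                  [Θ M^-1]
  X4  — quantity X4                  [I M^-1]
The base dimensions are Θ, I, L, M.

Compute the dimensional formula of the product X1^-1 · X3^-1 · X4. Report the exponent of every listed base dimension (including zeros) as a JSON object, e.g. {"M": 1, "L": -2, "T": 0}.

{"Θ": 0, "I": 2, "L": 1, "M": -1}

Dimensional matrix (Θ×I×L×M by X1×X2×X3×X4):
  Θ: [-1  0  1  0]
  I: [-1  0  0  1]
  L: [-1  1  0  0]
  M: [ 1  1 -1 -1]
  [Θ]: (-1)·-1+(-1)·1+(1)·0 = 0
  [I]: (-1)·-1+(-1)·0+(1)·1 = 2
  [L]: (-1)·-1+(-1)·0+(1)·0 = 1
  [M]: (-1)·1+(-1)·-1+(1)·-1 = -1
⇒ I^2 L M^-1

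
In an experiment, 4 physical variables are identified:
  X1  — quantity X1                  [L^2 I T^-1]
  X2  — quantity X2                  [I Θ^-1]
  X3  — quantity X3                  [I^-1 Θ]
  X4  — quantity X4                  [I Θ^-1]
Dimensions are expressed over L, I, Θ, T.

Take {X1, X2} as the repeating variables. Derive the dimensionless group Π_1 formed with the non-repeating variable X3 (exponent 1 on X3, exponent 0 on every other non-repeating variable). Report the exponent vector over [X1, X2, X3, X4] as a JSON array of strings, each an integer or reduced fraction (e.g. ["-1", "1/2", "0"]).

["0", "1", "1", "0"]

Write exponents as rows L,I,Θ,T / cols X1,X2,X3,X4:
  L: [ 2  0  0  0]
  I: [ 1  1 -1  1]
  Θ: [ 0 -1  1 -1]
  T: [-1  0  0  0]
Row reduction gives pivot columns X1,X2; rank = 2
Repeat: X1,X2; free: X3,X4
RREF:
  r0: [   1    0    0    0]
  r1: [   0    1   -1    1]
  r2: [   0    0    0    0]
  r3: [   0    0    0    0]
Fix exponent of X3 at 1, X4 at 0; solve each RREF row for its pivot's exponent:
  r0: exp(X1) + (0)·1 = 0 ⇒ exp(X1) = 0
  r1: exp(X2) + (-1)·1 = 0 ⇒ exp(X2) = 1
Π_1 = X2 · X3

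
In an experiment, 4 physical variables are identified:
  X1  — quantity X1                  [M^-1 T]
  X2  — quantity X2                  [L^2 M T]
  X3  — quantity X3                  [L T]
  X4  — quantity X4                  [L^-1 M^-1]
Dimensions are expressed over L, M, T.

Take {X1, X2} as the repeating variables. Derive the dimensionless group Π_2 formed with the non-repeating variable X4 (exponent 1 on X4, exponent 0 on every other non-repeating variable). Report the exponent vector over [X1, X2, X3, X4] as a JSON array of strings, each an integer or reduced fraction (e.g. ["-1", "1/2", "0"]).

Exponent matrix [L,M,T] × [X1,X2,X3,X4]:
  L: [ 0  2  1 -1]
  M: [-1  1  0 -1]
  T: [ 1  1  1  0]
Row reduction gives pivot columns X1,X2; rank = 2
Repeat: X1,X2; free: X3,X4
RREF:
  r0: [   1    0  1/2  1/2]
  r1: [   0    1  1/2 -1/2]
  r2: [   0    0    0    0]
Fix exponent of X4 at 1, X3 at 0; solve each RREF row for its pivot's exponent:
  r0: exp(X1) + (1/2)·1 = 0 ⇒ exp(X1) = -1/2
  r1: exp(X2) + (-1/2)·1 = 0 ⇒ exp(X2) = 1/2
Π_2 = X1^(-1/2) · X2^(1/2) · X4

["-1/2", "1/2", "0", "1"]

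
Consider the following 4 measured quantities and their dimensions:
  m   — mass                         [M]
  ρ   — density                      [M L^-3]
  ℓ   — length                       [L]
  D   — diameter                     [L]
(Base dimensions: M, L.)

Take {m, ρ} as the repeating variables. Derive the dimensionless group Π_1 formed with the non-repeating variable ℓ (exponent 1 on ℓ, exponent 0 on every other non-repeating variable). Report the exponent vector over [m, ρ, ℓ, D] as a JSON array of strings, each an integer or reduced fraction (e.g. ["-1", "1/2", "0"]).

["-1/3", "1/3", "1", "0"]

Exponent matrix [M,L] × [m,ρ,ℓ,D]:
  M: [ 1  1  0  0]
  L: [ 0 -3  1  1]
RREF → pivots at {m,ρ} ⇒ r = 2
Pivot set = {m,ρ}, free = {ℓ,D}
RREF:
  r0: [   1    0  1/3  1/3]
  r1: [   0    1 -1/3 -1/3]
Fix exponent of ℓ at 1, D at 0; solve each RREF row for its pivot's exponent:
  r0: exp(m) + (1/3)·1 = 0 ⇒ exp(m) = -1/3
  r1: exp(ρ) + (-1/3)·1 = 0 ⇒ exp(ρ) = 1/3
Π_1 = m^(-1/3) · ρ^(1/3) · ℓ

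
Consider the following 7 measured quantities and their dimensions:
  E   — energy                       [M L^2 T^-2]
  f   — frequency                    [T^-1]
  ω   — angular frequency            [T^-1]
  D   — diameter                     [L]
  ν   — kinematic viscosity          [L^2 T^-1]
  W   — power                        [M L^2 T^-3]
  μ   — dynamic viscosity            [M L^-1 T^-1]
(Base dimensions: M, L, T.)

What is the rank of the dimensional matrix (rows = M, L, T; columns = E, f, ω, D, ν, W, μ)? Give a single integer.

3

Write exponents as rows M,L,T / cols E,f,ω,D,ν,W,μ:
  M: [ 1  0  0  0  0  1  1]
  L: [ 2  0  0  1  2  2 -1]
  T: [-2 -1 -1  0 -1 -3 -1]
RREF → pivots at {E,f,D} ⇒ r = 3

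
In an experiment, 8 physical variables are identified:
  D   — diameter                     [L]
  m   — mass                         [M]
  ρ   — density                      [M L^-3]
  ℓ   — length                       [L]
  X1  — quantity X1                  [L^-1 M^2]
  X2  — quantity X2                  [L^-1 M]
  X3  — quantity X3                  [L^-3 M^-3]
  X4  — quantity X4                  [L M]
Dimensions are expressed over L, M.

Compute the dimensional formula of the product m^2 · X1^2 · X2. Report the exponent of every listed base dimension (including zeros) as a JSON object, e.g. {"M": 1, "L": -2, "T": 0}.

Exponent matrix [L,M] × [D,m,ρ,ℓ,X1,X2,X3,X4]:
  L: [ 1  0 -3  1 -1 -1 -3  1]
  M: [ 0  1  1  0  2  1 -3  1]
  [L]: (2)·0+(2)·-1+(1)·-1 = -3
  [M]: (2)·1+(2)·2+(1)·1 = 7
⇒ L^-3 M^7

{"L": -3, "M": 7}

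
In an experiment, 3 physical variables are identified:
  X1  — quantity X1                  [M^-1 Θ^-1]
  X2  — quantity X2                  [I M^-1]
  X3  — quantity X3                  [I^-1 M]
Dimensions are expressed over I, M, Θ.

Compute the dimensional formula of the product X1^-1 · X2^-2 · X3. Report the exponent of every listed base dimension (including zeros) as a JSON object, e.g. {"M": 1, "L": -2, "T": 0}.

Dimensional matrix (I×M×Θ by X1×X2×X3):
  I: [ 0  1 -1]
  M: [-1 -1  1]
  Θ: [-1  0  0]
  [I]: (-1)·0+(-2)·1+(1)·-1 = -3
  [M]: (-1)·-1+(-2)·-1+(1)·1 = 4
  [Θ]: (-1)·-1+(-2)·0+(1)·0 = 1
⇒ I^-3 M^4 Θ

{"I": -3, "M": 4, "Θ": 1}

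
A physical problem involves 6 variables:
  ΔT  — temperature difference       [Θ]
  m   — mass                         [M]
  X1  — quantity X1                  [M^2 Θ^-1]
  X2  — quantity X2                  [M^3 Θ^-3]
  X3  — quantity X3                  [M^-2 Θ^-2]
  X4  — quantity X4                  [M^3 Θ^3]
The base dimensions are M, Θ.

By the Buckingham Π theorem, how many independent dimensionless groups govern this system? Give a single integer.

Exponent matrix [M,Θ] × [ΔT,m,X1,X2,X3,X4]:
  M: [ 0  1  2  3 -2  3]
  Θ: [ 1  0 -1 -3 -2  3]
Row reduction gives pivot columns ΔT,m; rank = 2
Π count = n − r = 6 − 2 = 4

4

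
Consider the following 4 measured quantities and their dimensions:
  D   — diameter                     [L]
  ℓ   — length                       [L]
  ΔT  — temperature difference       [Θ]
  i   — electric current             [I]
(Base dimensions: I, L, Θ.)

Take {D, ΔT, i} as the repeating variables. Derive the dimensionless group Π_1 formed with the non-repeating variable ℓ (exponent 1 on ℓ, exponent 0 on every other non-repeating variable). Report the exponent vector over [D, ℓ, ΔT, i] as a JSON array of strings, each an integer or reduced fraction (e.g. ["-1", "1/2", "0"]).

["-1", "1", "0", "0"]

Exponent matrix [I,L,Θ] × [D,ℓ,ΔT,i]:
  I: [ 0  0  0  1]
  L: [ 1  1  0  0]
  Θ: [ 0  0  1  0]
Echelon form has 3 nonzero rows (pivots: D,ΔT,i)
Pivot set = {D,ΔT,i}, free = {ℓ}
RREF:
  r0: [   1    1    0    0]
  r1: [   0    0    1    0]
  r2: [   0    0    0    1]
Fix exponent of ℓ at 1; solve each RREF row for its pivot's exponent:
  r0: exp(D) + (1)·1 = 0 ⇒ exp(D) = -1
  r1: exp(ΔT) + (0)·1 = 0 ⇒ exp(ΔT) = 0
  r2: exp(i) + (0)·1 = 0 ⇒ exp(i) = 0
Π_1 = D^-1 · ℓ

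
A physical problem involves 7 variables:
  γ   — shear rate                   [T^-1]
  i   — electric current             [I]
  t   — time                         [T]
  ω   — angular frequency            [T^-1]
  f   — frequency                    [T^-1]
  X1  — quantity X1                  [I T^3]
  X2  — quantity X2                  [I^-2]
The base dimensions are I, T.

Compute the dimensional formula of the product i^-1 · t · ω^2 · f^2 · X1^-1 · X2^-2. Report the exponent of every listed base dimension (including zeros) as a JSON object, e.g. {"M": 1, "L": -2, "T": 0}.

Dimensional matrix (I×T by γ×i×t×ω×f×X1×X2):
  I: [ 0  1  0  0  0  1 -2]
  T: [-1  0  1 -1 -1  3  0]
  [I]: (-1)·1+(1)·0+(2)·0+(2)·0+(-1)·1+(-2)·-2 = 2
  [T]: (-1)·0+(1)·1+(2)·-1+(2)·-1+(-1)·3+(-2)·0 = -6
⇒ I^2 T^-6

{"I": 2, "T": -6}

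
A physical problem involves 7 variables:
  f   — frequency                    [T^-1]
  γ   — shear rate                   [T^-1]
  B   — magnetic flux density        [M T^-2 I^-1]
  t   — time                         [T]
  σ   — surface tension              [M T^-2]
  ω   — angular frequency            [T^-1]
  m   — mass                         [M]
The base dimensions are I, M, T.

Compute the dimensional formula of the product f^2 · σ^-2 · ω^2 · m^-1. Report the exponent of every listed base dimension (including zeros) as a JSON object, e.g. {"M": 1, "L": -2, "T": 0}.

{"I": 0, "M": -3, "T": 0}

Dimensional matrix (I×M×T by f×γ×B×t×σ×ω×m):
  I: [ 0  0 -1  0  0  0  0]
  M: [ 0  0  1  0  1  0  1]
  T: [-1 -1 -2  1 -2 -1  0]
  [I]: (2)·0+(-2)·0+(2)·0+(-1)·0 = 0
  [M]: (2)·0+(-2)·1+(2)·0+(-1)·1 = -3
  [T]: (2)·-1+(-2)·-2+(2)·-1+(-1)·0 = 0
⇒ M^-3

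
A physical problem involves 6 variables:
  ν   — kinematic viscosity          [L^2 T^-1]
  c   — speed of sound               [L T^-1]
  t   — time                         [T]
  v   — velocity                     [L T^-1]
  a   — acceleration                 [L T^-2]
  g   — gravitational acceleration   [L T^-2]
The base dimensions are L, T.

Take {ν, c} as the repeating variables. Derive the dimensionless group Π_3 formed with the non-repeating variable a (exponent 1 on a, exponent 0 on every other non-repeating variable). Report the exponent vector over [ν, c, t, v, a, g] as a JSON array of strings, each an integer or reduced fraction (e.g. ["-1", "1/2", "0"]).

["1", "-3", "0", "0", "1", "0"]

Write exponents as rows L,T / cols ν,c,t,v,a,g:
  L: [ 2  1  0  1  1  1]
  T: [-1 -1  1 -1 -2 -2]
Echelon form has 2 nonzero rows (pivots: ν,c)
Repeat: ν,c; free: t,v,a,g
RREF:
  r0: [   1    0    1    0   -1   -1]
  r1: [   0    1   -2    1    3    3]
Fix exponent of a at 1, t at 0, v at 0, g at 0; solve each RREF row for its pivot's exponent:
  r0: exp(ν) + (-1)·1 = 0 ⇒ exp(ν) = 1
  r1: exp(c) + (3)·1 = 0 ⇒ exp(c) = -3
Π_3 = ν · c^-3 · a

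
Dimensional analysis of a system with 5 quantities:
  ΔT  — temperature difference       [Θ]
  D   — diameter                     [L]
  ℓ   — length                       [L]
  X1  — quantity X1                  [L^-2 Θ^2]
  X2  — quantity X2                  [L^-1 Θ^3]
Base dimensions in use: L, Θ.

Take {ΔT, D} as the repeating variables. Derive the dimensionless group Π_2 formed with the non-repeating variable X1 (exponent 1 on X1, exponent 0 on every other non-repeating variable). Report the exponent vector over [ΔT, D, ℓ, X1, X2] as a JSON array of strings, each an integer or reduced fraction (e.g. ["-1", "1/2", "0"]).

Write exponents as rows L,Θ / cols ΔT,D,ℓ,X1,X2:
  L: [ 0  1  1 -2 -1]
  Θ: [ 1  0  0  2  3]
Echelon form has 2 nonzero rows (pivots: ΔT,D)
Pivot set = {ΔT,D}, free = {ℓ,X1,X2}
RREF:
  r0: [   1    0    0    2    3]
  r1: [   0    1    1   -2   -1]
Fix exponent of X1 at 1, ℓ at 0, X2 at 0; solve each RREF row for its pivot's exponent:
  r0: exp(ΔT) + (2)·1 = 0 ⇒ exp(ΔT) = -2
  r1: exp(D) + (-2)·1 = 0 ⇒ exp(D) = 2
Π_2 = ΔT^-2 · D^2 · X1

["-2", "2", "0", "1", "0"]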